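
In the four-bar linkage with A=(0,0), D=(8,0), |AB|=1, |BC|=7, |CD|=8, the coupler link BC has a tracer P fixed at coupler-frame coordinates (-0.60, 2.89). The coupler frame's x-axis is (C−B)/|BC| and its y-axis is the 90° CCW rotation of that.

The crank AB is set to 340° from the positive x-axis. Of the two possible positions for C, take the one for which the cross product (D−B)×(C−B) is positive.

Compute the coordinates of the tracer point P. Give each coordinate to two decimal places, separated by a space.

A=(0,0), D=(8.00,0)
B = A + 1.00·(cos340°, sin340°) = (0.9397, -0.3420)
|BD| = 7.0686
circle(B,7.00) ∩ circle(D,8.00): a=2.4733, h=6.5485
  candidates: C₊=(3.0932,6.3185) cross=46.289; C₋=(3.7269,-6.7632) cross=-46.289
  mode + wants cross > 0 → take C=(3.0932,6.3185) (cross=46.289)
ex = (C−B)/|BC| = (0.3076,0.9515); ey = (-0.9515,0.3076)
P = B + -0.60·ex + 2.89·ey = (-1.9947,-0.0238)

-1.99 -0.02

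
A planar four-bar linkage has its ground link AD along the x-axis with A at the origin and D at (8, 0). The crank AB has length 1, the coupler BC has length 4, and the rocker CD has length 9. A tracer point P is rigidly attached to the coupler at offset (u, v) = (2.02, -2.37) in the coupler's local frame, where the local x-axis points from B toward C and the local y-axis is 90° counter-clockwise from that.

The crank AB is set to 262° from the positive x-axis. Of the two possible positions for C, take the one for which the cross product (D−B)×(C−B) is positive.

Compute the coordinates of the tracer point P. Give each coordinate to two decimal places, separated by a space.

2.05 1.23

A=(0,0), D=(8.00,0)
B = A + 1.00·(cos262°, sin262°) = (-0.1392, -0.9903)
|BD| = 8.1992
circle(B,4.00) ∩ circle(D,9.00): a=0.1358, h=3.9977
  candidates: C₊=(-0.4872,2.9946) cross=32.778; C₋=(0.4785,-4.9423) cross=-32.778
  mode + wants cross > 0 → take C=(-0.4872,2.9946) (cross=32.778)
ex = (C−B)/|BC| = (-0.0870,0.9962); ey = (-0.9962,-0.0870)
P = B + 2.02·ex + -2.37·ey = (2.0461,1.2283)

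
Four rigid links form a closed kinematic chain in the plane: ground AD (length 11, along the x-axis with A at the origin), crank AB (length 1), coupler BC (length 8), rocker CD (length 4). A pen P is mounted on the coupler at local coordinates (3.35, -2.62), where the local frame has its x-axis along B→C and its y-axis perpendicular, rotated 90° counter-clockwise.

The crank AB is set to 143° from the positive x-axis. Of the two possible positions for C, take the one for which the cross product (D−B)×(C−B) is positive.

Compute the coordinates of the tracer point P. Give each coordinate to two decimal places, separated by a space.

2.73 -1.77

A=(0,0), D=(11.00,0)
B = A + 1.00·(cos143°, sin143°) = (-0.7986, 0.6018)
|BD| = 11.8140
circle(B,8.00) ∩ circle(D,4.00): a=7.9385, h=0.9902
  candidates: C₊=(7.1800,1.1864) cross=11.698; C₋=(7.0791,-0.7915) cross=-11.698
  mode + wants cross > 0 → take C=(7.1800,1.1864) (cross=11.698)
ex = (C−B)/|BC| = (0.9973,0.0731); ey = (-0.0731,0.9973)
P = B + 3.35·ex + -2.62·ey = (2.7338,-1.7664)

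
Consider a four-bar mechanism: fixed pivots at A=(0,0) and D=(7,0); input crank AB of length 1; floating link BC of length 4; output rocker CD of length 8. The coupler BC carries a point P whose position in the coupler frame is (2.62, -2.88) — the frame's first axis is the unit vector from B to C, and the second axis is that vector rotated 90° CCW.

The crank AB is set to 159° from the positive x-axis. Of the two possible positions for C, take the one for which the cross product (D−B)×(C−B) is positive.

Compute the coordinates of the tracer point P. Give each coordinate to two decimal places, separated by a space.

2.57 2.06

A=(0,0), D=(7.00,0)
B = A + 1.00·(cos159°, sin159°) = (-0.9336, 0.3584)
|BD| = 7.9417
circle(B,4.00) ∩ circle(D,8.00): a=0.9488, h=3.8858
  candidates: C₊=(0.1896,4.1974) cross=30.860; C₋=(-0.1611,-3.5663) cross=-30.860
  mode + wants cross > 0 → take C=(0.1896,4.1974) (cross=30.860)
ex = (C−B)/|BC| = (0.2808,0.9598); ey = (-0.9598,0.2808)
P = B + 2.62·ex + -2.88·ey = (2.5662,2.0643)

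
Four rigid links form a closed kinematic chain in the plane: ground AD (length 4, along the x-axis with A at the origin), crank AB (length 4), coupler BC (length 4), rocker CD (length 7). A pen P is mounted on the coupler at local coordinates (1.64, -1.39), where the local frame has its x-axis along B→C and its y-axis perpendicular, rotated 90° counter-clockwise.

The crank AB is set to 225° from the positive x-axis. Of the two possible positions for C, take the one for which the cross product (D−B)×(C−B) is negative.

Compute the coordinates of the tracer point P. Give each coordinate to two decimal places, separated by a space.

-2.69 -4.97

A=(0,0), D=(4.00,0)
B = A + 4.00·(cos225°, sin225°) = (-2.8284, -2.8284)
|BD| = 7.3910
circle(B,4.00) ∩ circle(D,7.00): a=1.4631, h=3.7228
  candidates: C₊=(-2.9014,1.1709) cross=27.515; C₋=(-0.0521,-5.7080) cross=-27.515
  mode - wants cross < 0 → take C=(-0.0521,-5.7080) (cross=-27.515)
ex = (C−B)/|BC| = (0.6941,-0.7199); ey = (0.7199,0.6941)
P = B + 1.64·ex + -1.39·ey = (-2.6908,-4.9738)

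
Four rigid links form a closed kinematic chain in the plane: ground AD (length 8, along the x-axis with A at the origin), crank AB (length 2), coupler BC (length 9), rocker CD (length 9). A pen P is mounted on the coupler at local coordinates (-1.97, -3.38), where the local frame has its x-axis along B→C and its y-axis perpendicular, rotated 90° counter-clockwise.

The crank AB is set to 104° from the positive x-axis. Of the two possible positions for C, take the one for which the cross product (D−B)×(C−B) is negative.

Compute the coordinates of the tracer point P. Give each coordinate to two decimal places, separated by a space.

-4.28 2.90

A=(0,0), D=(8.00,0)
B = A + 2.00·(cos104°, sin104°) = (-0.4838, 1.9406)
|BD| = 8.7030
circle(B,9.00) ∩ circle(D,9.00): a=4.3515, h=7.8781
  candidates: C₊=(5.5147,8.6501) cross=68.563; C₋=(2.0014,-6.7095) cross=-68.563
  mode - wants cross < 0 → take C=(2.0014,-6.7095) (cross=-68.563)
ex = (C−B)/|BC| = (0.2761,-0.9611); ey = (0.9611,0.2761)
P = B + -1.97·ex + -3.38·ey = (-4.2764,2.9006)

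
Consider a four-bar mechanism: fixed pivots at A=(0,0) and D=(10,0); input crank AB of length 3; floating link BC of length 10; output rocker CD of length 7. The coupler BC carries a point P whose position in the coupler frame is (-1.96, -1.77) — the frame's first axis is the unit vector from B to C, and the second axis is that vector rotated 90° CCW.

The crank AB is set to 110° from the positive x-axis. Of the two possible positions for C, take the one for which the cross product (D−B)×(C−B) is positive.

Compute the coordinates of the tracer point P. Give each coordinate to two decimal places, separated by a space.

A=(0,0), D=(10.00,0)
B = A + 3.00·(cos110°, sin110°) = (-1.0261, 2.8191)
|BD| = 11.3807
circle(B,10.00) ∩ circle(D,7.00): a=7.9310, h=6.0909
  candidates: C₊=(8.1665,6.7556) cross=69.319; C₋=(5.1490,-5.0466) cross=-69.319
  mode + wants cross > 0 → take C=(8.1665,6.7556) (cross=69.319)
ex = (C−B)/|BC| = (0.9193,0.3937); ey = (-0.3937,0.9193)
P = B + -1.96·ex + -1.77·ey = (-2.1310,0.4204)

-2.13 0.42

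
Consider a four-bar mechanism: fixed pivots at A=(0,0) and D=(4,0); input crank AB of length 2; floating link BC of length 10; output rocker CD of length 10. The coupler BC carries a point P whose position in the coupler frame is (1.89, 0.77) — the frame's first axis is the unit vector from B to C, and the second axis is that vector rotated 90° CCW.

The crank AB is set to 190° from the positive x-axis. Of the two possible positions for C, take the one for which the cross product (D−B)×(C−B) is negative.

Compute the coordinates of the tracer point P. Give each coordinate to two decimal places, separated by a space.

-0.58 -1.84

A=(0,0), D=(4.00,0)
B = A + 2.00·(cos190°, sin190°) = (-1.9696, -0.3473)
|BD| = 5.9797
circle(B,10.00) ∩ circle(D,10.00): a=2.9899, h=9.5426
  candidates: C₊=(0.4610,9.3528) cross=57.062; C₋=(1.5694,-9.7001) cross=-57.062
  mode - wants cross < 0 → take C=(1.5694,-9.7001) (cross=-57.062)
ex = (C−B)/|BC| = (0.3539,-0.9353); ey = (0.9353,0.3539)
P = B + 1.89·ex + 0.77·ey = (-0.5806,-1.8425)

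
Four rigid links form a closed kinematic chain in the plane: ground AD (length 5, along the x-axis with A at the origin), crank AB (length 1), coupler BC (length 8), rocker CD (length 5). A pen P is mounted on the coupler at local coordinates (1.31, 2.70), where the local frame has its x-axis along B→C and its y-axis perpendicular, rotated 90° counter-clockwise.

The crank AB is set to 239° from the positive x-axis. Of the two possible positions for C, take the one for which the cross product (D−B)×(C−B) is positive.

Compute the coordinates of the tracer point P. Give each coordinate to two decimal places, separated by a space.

A=(0,0), D=(5.00,0)
B = A + 1.00·(cos239°, sin239°) = (-0.5150, -0.8572)
|BD| = 5.5813
circle(B,8.00) ∩ circle(D,5.00): a=6.2845, h=4.9503
  candidates: C₊=(4.9346,4.9996) cross=27.629; C₋=(6.4551,-4.7836) cross=-27.629
  mode + wants cross > 0 → take C=(4.9346,4.9996) (cross=27.629)
ex = (C−B)/|BC| = (0.6812,0.7321); ey = (-0.7321,0.6812)
P = B + 1.31·ex + 2.70·ey = (-1.5993,1.9411)

-1.60 1.94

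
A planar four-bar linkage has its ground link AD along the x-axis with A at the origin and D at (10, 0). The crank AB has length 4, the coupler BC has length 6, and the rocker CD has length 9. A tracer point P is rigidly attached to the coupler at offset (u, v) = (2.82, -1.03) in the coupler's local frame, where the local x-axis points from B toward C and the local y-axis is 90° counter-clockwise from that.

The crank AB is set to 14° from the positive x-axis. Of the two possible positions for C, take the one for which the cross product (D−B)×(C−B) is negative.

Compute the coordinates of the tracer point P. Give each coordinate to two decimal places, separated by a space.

A=(0,0), D=(10.00,0)
B = A + 4.00·(cos14°, sin14°) = (3.8812, 0.9677)
|BD| = 6.1949
circle(B,6.00) ∩ circle(D,9.00): a=-0.5346, h=5.9761
  candidates: C₊=(4.2867,6.9540) cross=37.021; C₋=(2.4196,-4.8516) cross=-37.021
  mode - wants cross < 0 → take C=(2.4196,-4.8516) (cross=-37.021)
ex = (C−B)/|BC| = (-0.2436,-0.9699); ey = (0.9699,-0.2436)
P = B + 2.82·ex + -1.03·ey = (2.1953,-1.5165)

2.20 -1.52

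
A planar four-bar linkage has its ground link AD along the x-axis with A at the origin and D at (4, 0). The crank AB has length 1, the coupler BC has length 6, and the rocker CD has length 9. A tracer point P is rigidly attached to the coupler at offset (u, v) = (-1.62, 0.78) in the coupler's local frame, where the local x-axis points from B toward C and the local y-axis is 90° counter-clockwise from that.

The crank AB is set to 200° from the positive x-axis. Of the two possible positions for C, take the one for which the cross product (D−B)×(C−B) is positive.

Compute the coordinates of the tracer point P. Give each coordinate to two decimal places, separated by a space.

A=(0,0), D=(4.00,0)
B = A + 1.00·(cos200°, sin200°) = (-0.9397, -0.3420)
|BD| = 4.9515
circle(B,6.00) ∩ circle(D,9.00): a=-2.0683, h=5.6322
  candidates: C₊=(-3.3921,5.1339) cross=27.888; C₋=(-2.6140,-6.1037) cross=-27.888
  mode + wants cross > 0 → take C=(-3.3921,5.1339) (cross=27.888)
ex = (C−B)/|BC| = (-0.4087,0.9127); ey = (-0.9127,-0.4087)
P = B + -1.62·ex + 0.78·ey = (-0.9894,-2.1393)

-0.99 -2.14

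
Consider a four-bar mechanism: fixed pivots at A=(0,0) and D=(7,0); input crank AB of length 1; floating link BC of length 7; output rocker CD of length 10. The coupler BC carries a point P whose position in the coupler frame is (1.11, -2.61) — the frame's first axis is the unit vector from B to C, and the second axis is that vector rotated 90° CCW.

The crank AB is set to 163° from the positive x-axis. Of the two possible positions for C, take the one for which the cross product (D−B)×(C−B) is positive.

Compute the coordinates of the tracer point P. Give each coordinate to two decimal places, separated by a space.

A=(0,0), D=(7.00,0)
B = A + 1.00·(cos163°, sin163°) = (-0.9563, 0.2924)
|BD| = 7.9617
circle(B,7.00) ∩ circle(D,10.00): a=0.7780, h=6.9566
  candidates: C₊=(0.0766,7.2157) cross=55.386; C₋=(-0.4343,-6.6881) cross=-55.386
  mode + wants cross > 0 → take C=(0.0766,7.2157) (cross=55.386)
ex = (C−B)/|BC| = (0.1476,0.9891); ey = (-0.9891,0.1476)
P = B + 1.11·ex + -2.61·ey = (1.7889,1.0051)

1.79 1.01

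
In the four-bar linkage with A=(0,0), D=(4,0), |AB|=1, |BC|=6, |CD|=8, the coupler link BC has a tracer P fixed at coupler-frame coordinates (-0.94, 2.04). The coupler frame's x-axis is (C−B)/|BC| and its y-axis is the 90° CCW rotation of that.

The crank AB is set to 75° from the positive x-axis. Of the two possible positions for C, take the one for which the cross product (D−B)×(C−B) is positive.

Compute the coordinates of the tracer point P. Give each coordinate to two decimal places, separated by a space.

-1.75 -0.04

A=(0,0), D=(4.00,0)
B = A + 1.00·(cos75°, sin75°) = (0.2588, 0.9659)
|BD| = 3.8639
circle(B,6.00) ∩ circle(D,8.00): a=-1.6914, h=5.7567
  candidates: C₊=(0.0602,6.9626) cross=22.243; C₋=(-2.8180,-4.1851) cross=-22.243
  mode + wants cross > 0 → take C=(0.0602,6.9626) (cross=22.243)
ex = (C−B)/|BC| = (-0.0331,0.9995); ey = (-0.9995,-0.0331)
P = B + -0.94·ex + 2.04·ey = (-1.7490,-0.0411)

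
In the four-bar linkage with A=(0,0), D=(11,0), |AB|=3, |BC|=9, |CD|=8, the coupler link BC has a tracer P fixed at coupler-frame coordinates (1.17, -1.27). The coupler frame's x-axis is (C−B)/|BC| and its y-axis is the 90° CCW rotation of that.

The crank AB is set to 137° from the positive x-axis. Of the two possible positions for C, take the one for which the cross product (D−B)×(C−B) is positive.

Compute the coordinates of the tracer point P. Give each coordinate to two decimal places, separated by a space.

-0.58 1.44

A=(0,0), D=(11.00,0)
B = A + 3.00·(cos137°, sin137°) = (-2.1941, 2.0460)
|BD| = 13.3518
circle(B,9.00) ∩ circle(D,8.00): a=7.3125, h=5.2467
  candidates: C₊=(5.8361,6.1101) cross=70.052; C₋=(4.2281,-4.2592) cross=-70.052
  mode + wants cross > 0 → take C=(5.8361,6.1101) (cross=70.052)
ex = (C−B)/|BC| = (0.8922,0.4516); ey = (-0.4516,0.8922)
P = B + 1.17·ex + -1.27·ey = (-0.5767,1.4412)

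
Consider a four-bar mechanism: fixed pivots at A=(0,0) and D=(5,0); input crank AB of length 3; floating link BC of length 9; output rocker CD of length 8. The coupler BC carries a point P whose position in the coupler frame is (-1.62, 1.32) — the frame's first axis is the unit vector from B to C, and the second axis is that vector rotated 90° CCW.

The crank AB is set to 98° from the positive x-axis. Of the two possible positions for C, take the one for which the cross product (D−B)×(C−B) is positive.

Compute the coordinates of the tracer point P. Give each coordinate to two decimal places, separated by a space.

A=(0,0), D=(5.00,0)
B = A + 3.00·(cos98°, sin98°) = (-0.4175, 2.9708)
|BD| = 6.1786
circle(B,9.00) ∩ circle(D,8.00): a=4.4650, h=7.8143
  candidates: C₊=(7.2548,7.6757) cross=48.282; C₋=(-0.2598,-6.0278) cross=-48.282
  mode + wants cross > 0 → take C=(7.2548,7.6757) (cross=48.282)
ex = (C−B)/|BC| = (0.8525,0.5228); ey = (-0.5228,0.8525)
P = B + -1.62·ex + 1.32·ey = (-2.4886,3.2492)

-2.49 3.25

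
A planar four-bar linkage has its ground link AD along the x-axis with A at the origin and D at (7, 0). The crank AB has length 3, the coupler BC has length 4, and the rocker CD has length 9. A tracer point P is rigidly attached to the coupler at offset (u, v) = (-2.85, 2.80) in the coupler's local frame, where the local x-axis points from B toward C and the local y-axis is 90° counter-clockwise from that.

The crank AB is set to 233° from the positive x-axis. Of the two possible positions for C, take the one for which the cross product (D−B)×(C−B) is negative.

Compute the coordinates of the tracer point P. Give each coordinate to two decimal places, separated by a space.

-0.79 1.47

A=(0,0), D=(7.00,0)
B = A + 3.00·(cos233°, sin233°) = (-1.8054, -2.3959)
|BD| = 9.1256
circle(B,4.00) ∩ circle(D,9.00): a=1.0014, h=3.8726
  candidates: C₊=(-1.8560,1.6038) cross=35.340; C₋=(0.1776,-5.8698) cross=-35.340
  mode - wants cross < 0 → take C=(0.1776,-5.8698) (cross=-35.340)
ex = (C−B)/|BC| = (0.4957,-0.8685); ey = (0.8685,0.4957)
P = B + -2.85·ex + 2.80·ey = (-0.7866,1.4673)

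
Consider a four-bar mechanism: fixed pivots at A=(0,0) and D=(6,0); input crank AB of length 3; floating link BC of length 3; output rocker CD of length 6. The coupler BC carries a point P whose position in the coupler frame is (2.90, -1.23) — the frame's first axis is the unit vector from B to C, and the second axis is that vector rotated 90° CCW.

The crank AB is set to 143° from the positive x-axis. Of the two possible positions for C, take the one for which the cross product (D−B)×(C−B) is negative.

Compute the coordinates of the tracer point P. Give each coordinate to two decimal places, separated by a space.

A=(0,0), D=(6.00,0)
B = A + 3.00·(cos143°, sin143°) = (-2.3959, 1.8054)
|BD| = 8.5878
circle(B,3.00) ∩ circle(D,6.00): a=2.7219, h=1.2614
  candidates: C₊=(0.5304,2.4664) cross=10.833; C₋=(0.0000,0.0000) cross=-10.833
  mode - wants cross < 0 → take C=(0.0000,0.0000) (cross=-10.833)
ex = (C−B)/|BC| = (0.7986,-0.6018); ey = (0.6018,0.7986)
P = B + 2.90·ex + -1.23·ey = (-0.8201,-0.9221)

-0.82 -0.92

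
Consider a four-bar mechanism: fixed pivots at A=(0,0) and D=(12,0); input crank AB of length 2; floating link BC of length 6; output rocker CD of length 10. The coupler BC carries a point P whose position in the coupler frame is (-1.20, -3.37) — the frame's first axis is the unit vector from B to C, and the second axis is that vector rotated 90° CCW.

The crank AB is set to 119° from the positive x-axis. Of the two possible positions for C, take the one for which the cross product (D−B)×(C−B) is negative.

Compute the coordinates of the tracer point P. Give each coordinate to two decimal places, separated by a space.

A=(0,0), D=(12.00,0)
B = A + 2.00·(cos119°, sin119°) = (-0.9696, 1.7492)
|BD| = 13.0870
circle(B,6.00) ∩ circle(D,10.00): a=4.0984, h=4.3822
  candidates: C₊=(3.6777,5.5443) cross=57.350; C₋=(2.5062,-3.1414) cross=-57.350
  mode - wants cross < 0 → take C=(2.5062,-3.1414) (cross=-57.350)
ex = (C−B)/|BC| = (0.5793,-0.8151); ey = (0.8151,0.5793)
P = B + -1.20·ex + -3.37·ey = (-4.4117,0.7751)

-4.41 0.78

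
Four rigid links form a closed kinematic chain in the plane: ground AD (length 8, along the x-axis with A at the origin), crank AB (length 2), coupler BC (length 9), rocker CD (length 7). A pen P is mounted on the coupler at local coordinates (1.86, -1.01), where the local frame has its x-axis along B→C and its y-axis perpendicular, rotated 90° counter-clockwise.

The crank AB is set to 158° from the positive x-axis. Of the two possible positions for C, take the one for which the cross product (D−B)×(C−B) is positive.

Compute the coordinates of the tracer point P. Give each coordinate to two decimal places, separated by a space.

0.23 1.13

A=(0,0), D=(8.00,0)
B = A + 2.00·(cos158°, sin158°) = (-1.8544, 0.7492)
|BD| = 9.8828
circle(B,9.00) ∩ circle(D,7.00): a=6.5604, h=6.1613
  candidates: C₊=(5.1542,6.3954) cross=60.891; C₋=(4.2200,-5.8917) cross=-60.891
  mode + wants cross > 0 → take C=(5.1542,6.3954) (cross=60.891)
ex = (C−B)/|BC| = (0.7787,0.6274); ey = (-0.6274,0.7787)
P = B + 1.86·ex + -1.01·ey = (0.2277,1.1296)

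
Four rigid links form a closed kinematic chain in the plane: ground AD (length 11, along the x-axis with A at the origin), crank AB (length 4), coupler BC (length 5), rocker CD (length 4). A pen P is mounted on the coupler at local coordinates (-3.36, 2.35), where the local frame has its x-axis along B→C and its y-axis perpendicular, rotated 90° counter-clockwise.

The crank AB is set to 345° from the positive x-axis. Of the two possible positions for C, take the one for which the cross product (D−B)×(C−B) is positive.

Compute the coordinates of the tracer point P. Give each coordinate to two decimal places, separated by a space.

-0.22 -1.43

A=(0,0), D=(11.00,0)
B = A + 4.00·(cos345°, sin345°) = (3.8637, -1.0353)
|BD| = 7.2110
circle(B,5.00) ∩ circle(D,4.00): a=4.2295, h=2.6666
  candidates: C₊=(7.6666,2.2110) cross=19.229; C₋=(8.4323,-3.0671) cross=-19.229
  mode + wants cross > 0 → take C=(7.6666,2.2110) (cross=19.229)
ex = (C−B)/|BC| = (0.7606,0.6492); ey = (-0.6492,0.7606)
P = B + -3.36·ex + 2.35·ey = (-0.2176,-1.4294)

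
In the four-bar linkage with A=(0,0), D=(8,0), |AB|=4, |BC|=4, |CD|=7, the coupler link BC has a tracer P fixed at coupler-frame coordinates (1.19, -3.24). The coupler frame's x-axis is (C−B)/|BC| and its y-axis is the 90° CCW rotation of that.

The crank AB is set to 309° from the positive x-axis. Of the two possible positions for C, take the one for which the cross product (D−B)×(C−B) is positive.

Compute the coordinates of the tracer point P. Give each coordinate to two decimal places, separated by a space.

A=(0,0), D=(8.00,0)
B = A + 4.00·(cos309°, sin309°) = (2.5173, -3.1086)
|BD| = 6.3027
circle(B,4.00) ∩ circle(D,7.00): a=0.5334, h=3.9643
  candidates: C₊=(1.0260,0.6030) cross=24.985; C₋=(4.9365,-6.2941) cross=-24.985
  mode + wants cross > 0 → take C=(1.0260,0.6030) (cross=24.985)
ex = (C−B)/|BC| = (-0.3728,0.9279); ey = (-0.9279,-0.3728)
P = B + 1.19·ex + -3.24·ey = (5.0800,-0.7965)

5.08 -0.80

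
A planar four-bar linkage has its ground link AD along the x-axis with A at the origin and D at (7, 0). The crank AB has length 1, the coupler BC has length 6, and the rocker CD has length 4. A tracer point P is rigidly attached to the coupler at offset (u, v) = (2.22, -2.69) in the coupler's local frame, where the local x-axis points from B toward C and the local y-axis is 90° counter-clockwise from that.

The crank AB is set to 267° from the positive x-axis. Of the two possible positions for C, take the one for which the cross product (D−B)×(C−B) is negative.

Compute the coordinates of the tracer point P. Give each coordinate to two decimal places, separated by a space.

0.76 -4.39

A=(0,0), D=(7.00,0)
B = A + 1.00·(cos267°, sin267°) = (-0.0523, -0.9986)
|BD| = 7.1227
circle(B,6.00) ∩ circle(D,4.00): a=4.9653, h=3.3683
  candidates: C₊=(4.3917,3.0326) cross=23.992; C₋=(5.3362,-3.6375) cross=-23.992
  mode - wants cross < 0 → take C=(5.3362,-3.6375) (cross=-23.992)
ex = (C−B)/|BC| = (0.8981,-0.4398); ey = (0.4398,0.8981)
P = B + 2.22·ex + -2.69·ey = (0.7583,-4.3909)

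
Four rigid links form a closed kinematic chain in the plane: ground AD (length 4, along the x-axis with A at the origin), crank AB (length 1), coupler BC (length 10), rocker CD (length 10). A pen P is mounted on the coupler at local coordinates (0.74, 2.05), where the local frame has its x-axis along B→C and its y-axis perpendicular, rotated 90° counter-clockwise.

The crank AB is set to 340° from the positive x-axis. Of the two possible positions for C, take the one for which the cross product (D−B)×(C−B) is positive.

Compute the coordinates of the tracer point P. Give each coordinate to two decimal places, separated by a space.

A=(0,0), D=(4.00,0)
B = A + 1.00·(cos340°, sin340°) = (0.9397, -0.3420)
|BD| = 3.0794
circle(B,10.00) ∩ circle(D,10.00): a=1.5397, h=9.8808
  candidates: C₊=(1.3724,9.6486) cross=30.426; C₋=(3.5673,-9.9906) cross=-30.426
  mode + wants cross > 0 → take C=(1.3724,9.6486) (cross=30.426)
ex = (C−B)/|BC| = (0.0433,0.9991); ey = (-0.9991,0.0433)
P = B + 0.74·ex + 2.05·ey = (-1.0764,0.4860)

-1.08 0.49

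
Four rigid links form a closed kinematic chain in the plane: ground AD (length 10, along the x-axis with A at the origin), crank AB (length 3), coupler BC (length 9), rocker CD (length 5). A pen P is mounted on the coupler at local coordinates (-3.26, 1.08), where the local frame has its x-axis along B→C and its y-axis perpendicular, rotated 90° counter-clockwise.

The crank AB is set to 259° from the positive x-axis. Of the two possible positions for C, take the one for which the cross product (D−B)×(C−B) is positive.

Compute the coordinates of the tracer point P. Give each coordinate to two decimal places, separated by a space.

-3.71 -4.34

A=(0,0), D=(10.00,0)
B = A + 3.00·(cos259°, sin259°) = (-0.5724, -2.9449)
|BD| = 10.9749
circle(B,9.00) ∩ circle(D,5.00): a=8.0387, h=4.0471
  candidates: C₊=(6.0856,3.1108) cross=44.416; C₋=(8.2574,-4.6865) cross=-44.416
  mode + wants cross > 0 → take C=(6.0856,3.1108) (cross=44.416)
ex = (C−B)/|BC| = (0.7398,0.6729); ey = (-0.6729,0.7398)
P = B + -3.26·ex + 1.08·ey = (-3.7108,-4.3394)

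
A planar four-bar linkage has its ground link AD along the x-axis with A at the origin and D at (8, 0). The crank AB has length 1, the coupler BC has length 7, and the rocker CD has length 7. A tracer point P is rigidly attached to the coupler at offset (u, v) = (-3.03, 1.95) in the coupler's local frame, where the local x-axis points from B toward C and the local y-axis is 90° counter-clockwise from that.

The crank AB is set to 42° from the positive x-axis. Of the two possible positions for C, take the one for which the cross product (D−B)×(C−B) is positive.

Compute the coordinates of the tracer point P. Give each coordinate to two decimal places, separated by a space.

A=(0,0), D=(8.00,0)
B = A + 1.00·(cos42°, sin42°) = (0.7431, 0.6691)
|BD| = 7.2876
circle(B,7.00) ∩ circle(D,7.00): a=3.6438, h=5.9768
  candidates: C₊=(4.9203,6.2862) cross=43.557; C₋=(3.8228,-5.6170) cross=-43.557
  mode + wants cross > 0 → take C=(4.9203,6.2862) (cross=43.557)
ex = (C−B)/|BC| = (0.5967,0.8024); ey = (-0.8024,0.5967)
P = B + -3.03·ex + 1.95·ey = (-2.6297,-0.5986)

-2.63 -0.60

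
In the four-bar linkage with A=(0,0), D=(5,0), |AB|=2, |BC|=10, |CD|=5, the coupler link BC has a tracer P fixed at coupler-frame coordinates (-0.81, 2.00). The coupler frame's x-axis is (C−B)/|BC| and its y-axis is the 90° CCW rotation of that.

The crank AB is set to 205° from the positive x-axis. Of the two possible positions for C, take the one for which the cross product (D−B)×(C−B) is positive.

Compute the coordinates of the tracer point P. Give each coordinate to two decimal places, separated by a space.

-3.61 0.35

A=(0,0), D=(5.00,0)
B = A + 2.00·(cos205°, sin205°) = (-1.8126, -0.8452)
|BD| = 6.8648
circle(B,10.00) ∩ circle(D,5.00): a=8.8950, h=4.5693
  candidates: C₊=(6.4521,4.7845) cross=31.367; C₋=(7.5773,-4.2845) cross=-31.367
  mode + wants cross > 0 → take C=(6.4521,4.7845) (cross=31.367)
ex = (C−B)/|BC| = (0.8265,0.5630); ey = (-0.5630,0.8265)
P = B + -0.81·ex + 2.00·ey = (-3.6080,0.3517)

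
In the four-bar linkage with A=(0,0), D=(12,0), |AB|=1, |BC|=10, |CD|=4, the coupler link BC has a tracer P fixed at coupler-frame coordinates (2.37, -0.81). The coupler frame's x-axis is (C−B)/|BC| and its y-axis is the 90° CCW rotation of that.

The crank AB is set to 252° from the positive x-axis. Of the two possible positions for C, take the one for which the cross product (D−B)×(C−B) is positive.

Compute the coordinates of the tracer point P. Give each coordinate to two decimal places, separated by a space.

A=(0,0), D=(12.00,0)
B = A + 1.00·(cos252°, sin252°) = (-0.3090, -0.9511)
|BD| = 12.3457
circle(B,10.00) ∩ circle(D,4.00): a=9.5748, h=2.8848
  candidates: C₊=(9.0151,2.6628) cross=35.615; C₋=(9.4596,-3.0897) cross=-35.615
  mode + wants cross > 0 → take C=(9.0151,2.6628) (cross=35.615)
ex = (C−B)/|BC| = (0.9324,0.3614); ey = (-0.3614,0.9324)
P = B + 2.37·ex + -0.81·ey = (2.1935,-0.8498)

2.19 -0.85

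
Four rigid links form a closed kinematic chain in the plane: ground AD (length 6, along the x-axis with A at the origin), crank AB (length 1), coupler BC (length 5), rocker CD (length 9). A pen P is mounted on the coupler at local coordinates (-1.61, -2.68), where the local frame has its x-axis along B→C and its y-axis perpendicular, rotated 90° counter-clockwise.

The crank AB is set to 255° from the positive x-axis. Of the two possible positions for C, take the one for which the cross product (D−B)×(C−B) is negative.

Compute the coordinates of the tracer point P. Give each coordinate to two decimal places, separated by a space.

-2.76 0.91

A=(0,0), D=(6.00,0)
B = A + 1.00·(cos255°, sin255°) = (-0.2588, -0.9659)
|BD| = 6.3329
circle(B,5.00) ∩ circle(D,9.00): a=-1.2549, h=4.8400
  candidates: C₊=(-2.2372,3.6260) cross=30.651; C₋=(-0.7608,-5.9407) cross=-30.651
  mode - wants cross < 0 → take C=(-0.7608,-5.9407) (cross=-30.651)
ex = (C−B)/|BC| = (-0.1004,-0.9949); ey = (0.9949,-0.1004)
P = B + -1.61·ex + -2.68·ey = (-2.7636,0.9050)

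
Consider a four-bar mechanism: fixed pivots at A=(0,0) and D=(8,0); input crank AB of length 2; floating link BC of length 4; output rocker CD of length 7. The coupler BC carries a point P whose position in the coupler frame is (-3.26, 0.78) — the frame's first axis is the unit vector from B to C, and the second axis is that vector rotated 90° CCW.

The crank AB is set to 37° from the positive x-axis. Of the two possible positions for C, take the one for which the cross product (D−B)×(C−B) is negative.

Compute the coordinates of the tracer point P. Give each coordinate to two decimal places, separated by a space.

2.39 4.46

A=(0,0), D=(8.00,0)
B = A + 2.00·(cos37°, sin37°) = (1.5973, 1.2036)
|BD| = 6.5149
circle(B,4.00) ∩ circle(D,7.00): a=0.7248, h=3.9338
  candidates: C₊=(3.0363,4.9358) cross=25.628; C₋=(1.5828,-2.7963) cross=-25.628
  mode - wants cross < 0 → take C=(1.5828,-2.7963) (cross=-25.628)
ex = (C−B)/|BC| = (-0.0036,-1.0000); ey = (1.0000,-0.0036)
P = B + -3.26·ex + 0.78·ey = (2.3891,4.4608)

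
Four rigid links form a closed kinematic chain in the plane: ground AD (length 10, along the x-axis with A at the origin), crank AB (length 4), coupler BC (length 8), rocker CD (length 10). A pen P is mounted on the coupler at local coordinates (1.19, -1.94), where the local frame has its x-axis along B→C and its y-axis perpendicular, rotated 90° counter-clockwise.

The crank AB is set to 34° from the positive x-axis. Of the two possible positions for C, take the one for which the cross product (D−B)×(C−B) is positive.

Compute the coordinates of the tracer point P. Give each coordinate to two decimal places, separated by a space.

5.58 2.48

A=(0,0), D=(10.00,0)
B = A + 4.00·(cos34°, sin34°) = (3.3162, 2.2368)
|BD| = 7.0482
circle(B,8.00) ∩ circle(D,10.00): a=0.9702, h=7.9409
  candidates: C₊=(6.7563,9.4593) cross=55.969; C₋=(1.7162,-5.6016) cross=-55.969
  mode + wants cross > 0 → take C=(6.7563,9.4593) (cross=55.969)
ex = (C−B)/|BC| = (0.4300,0.9028); ey = (-0.9028,0.4300)
P = B + 1.19·ex + -1.94·ey = (5.5793,2.4769)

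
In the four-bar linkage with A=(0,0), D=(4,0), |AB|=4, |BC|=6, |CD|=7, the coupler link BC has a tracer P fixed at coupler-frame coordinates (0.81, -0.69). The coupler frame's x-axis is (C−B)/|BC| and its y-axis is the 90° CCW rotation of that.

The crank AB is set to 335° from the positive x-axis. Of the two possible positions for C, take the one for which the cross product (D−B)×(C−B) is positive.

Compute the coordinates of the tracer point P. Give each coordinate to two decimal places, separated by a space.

A=(0,0), D=(4.00,0)
B = A + 4.00·(cos335°, sin335°) = (3.6252, -1.6905)
|BD| = 1.7315
circle(B,6.00) ∩ circle(D,7.00): a=-2.8882, h=5.2591
  candidates: C₊=(-2.1344,-3.3719) cross=9.106; C₋=(8.1346,-5.6485) cross=-9.106
  mode + wants cross > 0 → take C=(-2.1344,-3.3719) (cross=9.106)
ex = (C−B)/|BC| = (-0.9599,-0.2802); ey = (0.2802,-0.9599)
P = B + 0.81·ex + -0.69·ey = (2.6543,-1.2551)

2.65 -1.26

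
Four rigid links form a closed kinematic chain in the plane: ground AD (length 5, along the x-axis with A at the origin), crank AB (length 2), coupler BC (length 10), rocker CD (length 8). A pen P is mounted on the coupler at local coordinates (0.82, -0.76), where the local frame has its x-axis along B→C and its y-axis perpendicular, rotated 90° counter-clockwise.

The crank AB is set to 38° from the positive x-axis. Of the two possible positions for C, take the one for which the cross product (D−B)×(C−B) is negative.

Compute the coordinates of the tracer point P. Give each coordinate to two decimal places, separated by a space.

1.19 0.18

A=(0,0), D=(5.00,0)
B = A + 2.00·(cos38°, sin38°) = (1.5760, 1.2313)
|BD| = 3.6387
circle(B,10.00) ∩ circle(D,8.00): a=6.7662, h=7.3633
  candidates: C₊=(10.4348,5.8705) cross=26.793; C₋=(5.4513,-7.9873) cross=-26.793
  mode - wants cross < 0 → take C=(5.4513,-7.9873) (cross=-26.793)
ex = (C−B)/|BC| = (0.3875,-0.9219); ey = (0.9219,0.3875)
P = B + 0.82·ex + -0.76·ey = (1.1932,0.1809)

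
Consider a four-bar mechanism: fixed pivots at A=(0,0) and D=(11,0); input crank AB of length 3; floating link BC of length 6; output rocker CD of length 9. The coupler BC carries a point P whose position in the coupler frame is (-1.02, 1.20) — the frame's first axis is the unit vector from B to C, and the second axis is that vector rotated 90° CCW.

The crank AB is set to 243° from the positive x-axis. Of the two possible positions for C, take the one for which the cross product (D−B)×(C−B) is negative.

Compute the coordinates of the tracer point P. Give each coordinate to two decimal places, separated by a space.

A=(0,0), D=(11.00,0)
B = A + 3.00·(cos243°, sin243°) = (-1.3620, -2.6730)
|BD| = 12.6477
circle(B,6.00) ∩ circle(D,9.00): a=4.5448, h=3.9172
  candidates: C₊=(2.2523,2.1162) cross=49.543; C₋=(3.9081,-5.5412) cross=-49.543
  mode - wants cross < 0 → take C=(3.9081,-5.5412) (cross=-49.543)
ex = (C−B)/|BC| = (0.8783,-0.4780); ey = (0.4780,0.8783)
P = B + -1.02·ex + 1.20·ey = (-1.6842,-1.1314)

-1.68 -1.13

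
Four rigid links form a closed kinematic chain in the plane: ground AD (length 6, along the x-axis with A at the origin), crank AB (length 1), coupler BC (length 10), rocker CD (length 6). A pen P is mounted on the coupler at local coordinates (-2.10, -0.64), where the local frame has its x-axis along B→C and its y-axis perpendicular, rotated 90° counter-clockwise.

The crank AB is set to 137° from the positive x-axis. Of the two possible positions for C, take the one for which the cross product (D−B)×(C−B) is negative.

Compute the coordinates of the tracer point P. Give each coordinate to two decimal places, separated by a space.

A=(0,0), D=(6.00,0)
B = A + 1.00·(cos137°, sin137°) = (-0.7314, 0.6820)
|BD| = 6.7658
circle(B,10.00) ∩ circle(D,6.00): a=8.1126, h=5.8469
  candidates: C₊=(7.9293,5.6814) cross=39.559; C₋=(6.7505,-5.9529) cross=-39.559
  mode - wants cross < 0 → take C=(6.7505,-5.9529) (cross=-39.559)
ex = (C−B)/|BC| = (0.7482,-0.6635); ey = (0.6635,0.7482)
P = B + -2.10·ex + -0.64·ey = (-2.7272,1.5965)

-2.73 1.60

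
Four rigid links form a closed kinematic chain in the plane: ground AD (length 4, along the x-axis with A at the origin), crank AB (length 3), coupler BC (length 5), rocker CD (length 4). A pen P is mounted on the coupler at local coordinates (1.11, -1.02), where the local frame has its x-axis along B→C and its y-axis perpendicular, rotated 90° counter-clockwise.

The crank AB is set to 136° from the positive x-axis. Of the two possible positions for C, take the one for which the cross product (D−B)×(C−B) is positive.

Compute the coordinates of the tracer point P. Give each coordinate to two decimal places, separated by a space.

A=(0,0), D=(4.00,0)
B = A + 3.00·(cos136°, sin136°) = (-2.1580, 2.0840)
|BD| = 6.5011
circle(B,5.00) ∩ circle(D,4.00): a=3.9427, h=3.0749
  candidates: C₊=(2.5623,3.7327) cross=19.990; C₋=(0.5910,-2.0925) cross=-19.990
  mode + wants cross > 0 → take C=(2.5623,3.7327) (cross=19.990)
ex = (C−B)/|BC| = (0.9441,0.3297); ey = (-0.3297,0.9441)
P = B + 1.11·ex + -1.02·ey = (-0.7738,1.4870)

-0.77 1.49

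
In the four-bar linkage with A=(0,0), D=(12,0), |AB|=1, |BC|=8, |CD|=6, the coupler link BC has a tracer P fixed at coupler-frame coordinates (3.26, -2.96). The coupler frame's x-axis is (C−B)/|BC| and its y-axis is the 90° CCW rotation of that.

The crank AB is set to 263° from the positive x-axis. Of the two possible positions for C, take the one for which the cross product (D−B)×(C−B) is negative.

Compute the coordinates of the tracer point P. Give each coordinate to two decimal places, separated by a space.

1.89 -4.91

A=(0,0), D=(12.00,0)
B = A + 1.00·(cos263°, sin263°) = (-0.1219, -0.9925)
|BD| = 12.1624
circle(B,8.00) ∩ circle(D,6.00): a=7.2323, h=3.4196
  candidates: C₊=(6.8072,3.0059) cross=41.591; C₋=(7.3654,-3.8105) cross=-41.591
  mode - wants cross < 0 → take C=(7.3654,-3.8105) (cross=-41.591)
ex = (C−B)/|BC| = (0.9359,-0.3523); ey = (0.3523,0.9359)
P = B + 3.26·ex + -2.96·ey = (1.8865,-4.9112)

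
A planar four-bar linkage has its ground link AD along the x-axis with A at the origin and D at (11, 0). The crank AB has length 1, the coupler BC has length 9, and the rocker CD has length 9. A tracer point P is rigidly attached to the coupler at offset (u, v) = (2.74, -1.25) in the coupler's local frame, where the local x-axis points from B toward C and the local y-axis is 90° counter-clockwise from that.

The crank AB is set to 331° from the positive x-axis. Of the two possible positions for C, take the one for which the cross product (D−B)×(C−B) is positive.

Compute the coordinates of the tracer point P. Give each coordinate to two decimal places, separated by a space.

A=(0,0), D=(11.00,0)
B = A + 1.00·(cos331°, sin331°) = (0.8746, -0.4848)
|BD| = 10.1370
circle(B,9.00) ∩ circle(D,9.00): a=5.0685, h=7.4371
  candidates: C₊=(5.5816,7.1862) cross=75.390; C₋=(6.2930,-7.6710) cross=-75.390
  mode + wants cross > 0 → take C=(5.5816,7.1862) (cross=75.390)
ex = (C−B)/|BC| = (0.5230,0.8523); ey = (-0.8523,0.5230)
P = B + 2.74·ex + -1.25·ey = (3.3731,1.1968)

3.37 1.20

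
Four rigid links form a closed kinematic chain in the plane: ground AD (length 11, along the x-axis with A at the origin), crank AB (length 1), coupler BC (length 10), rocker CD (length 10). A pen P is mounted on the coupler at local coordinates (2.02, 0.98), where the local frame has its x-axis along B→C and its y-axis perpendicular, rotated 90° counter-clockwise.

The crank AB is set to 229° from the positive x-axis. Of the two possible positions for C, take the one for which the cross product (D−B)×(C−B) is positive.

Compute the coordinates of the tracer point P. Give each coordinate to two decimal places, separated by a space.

-0.42 1.48

A=(0,0), D=(11.00,0)
B = A + 1.00·(cos229°, sin229°) = (-0.6561, -0.7547)
|BD| = 11.6805
circle(B,10.00) ∩ circle(D,10.00): a=5.8402, h=8.1174
  candidates: C₊=(4.6475,7.7231) cross=94.815; C₋=(5.6965,-8.4778) cross=-94.815
  mode + wants cross > 0 → take C=(4.6475,7.7231) (cross=94.815)
ex = (C−B)/|BC| = (0.5304,0.8478); ey = (-0.8478,0.5304)
P = B + 2.02·ex + 0.98·ey = (-0.4156,1.4775)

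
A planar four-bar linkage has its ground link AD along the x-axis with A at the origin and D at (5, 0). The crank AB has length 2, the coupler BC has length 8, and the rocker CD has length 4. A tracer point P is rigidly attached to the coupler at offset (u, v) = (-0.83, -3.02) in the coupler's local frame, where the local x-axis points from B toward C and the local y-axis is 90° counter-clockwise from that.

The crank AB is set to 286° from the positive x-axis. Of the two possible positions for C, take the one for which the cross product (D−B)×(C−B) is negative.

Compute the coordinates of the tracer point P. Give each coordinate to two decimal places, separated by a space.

-0.25 -4.95

A=(0,0), D=(5.00,0)
B = A + 2.00·(cos286°, sin286°) = (0.5513, -1.9225)
|BD| = 4.8464
circle(B,8.00) ∩ circle(D,4.00): a=7.3753, h=3.0991
  candidates: C₊=(6.0921,3.8480) cross=15.019; C₋=(8.5509,-1.8416) cross=-15.019
  mode - wants cross < 0 → take C=(8.5509,-1.8416) (cross=-15.019)
ex = (C−B)/|BC| = (0.9999,0.0101); ey = (-0.0101,0.9999)
P = B + -0.83·ex + -3.02·ey = (-0.2481,-4.9508)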